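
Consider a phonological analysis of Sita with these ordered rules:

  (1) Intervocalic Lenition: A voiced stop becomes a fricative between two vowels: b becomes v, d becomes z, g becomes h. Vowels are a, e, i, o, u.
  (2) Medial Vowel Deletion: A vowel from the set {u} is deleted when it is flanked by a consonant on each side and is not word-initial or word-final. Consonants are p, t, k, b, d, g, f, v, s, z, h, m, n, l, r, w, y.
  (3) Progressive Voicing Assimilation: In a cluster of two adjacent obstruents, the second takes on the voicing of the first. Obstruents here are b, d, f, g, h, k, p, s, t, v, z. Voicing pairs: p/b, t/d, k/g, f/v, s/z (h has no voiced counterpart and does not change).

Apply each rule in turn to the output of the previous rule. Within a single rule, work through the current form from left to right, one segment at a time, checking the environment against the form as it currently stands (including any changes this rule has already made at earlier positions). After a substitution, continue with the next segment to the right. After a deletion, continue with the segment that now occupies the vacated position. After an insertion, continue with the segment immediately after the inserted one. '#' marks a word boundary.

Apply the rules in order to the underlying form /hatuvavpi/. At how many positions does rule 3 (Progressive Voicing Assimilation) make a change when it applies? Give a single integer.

(1) Intervocalic Lenition: no change — [hatuvavpi]
(2) Medial Vowel Deletion: [hatuvavpi] → [hatvavpi]
(3) Progressive Voicing Assimilation: [hatvavpi] → [hatfavbi]
Rule 3 changed 2 position(s).

2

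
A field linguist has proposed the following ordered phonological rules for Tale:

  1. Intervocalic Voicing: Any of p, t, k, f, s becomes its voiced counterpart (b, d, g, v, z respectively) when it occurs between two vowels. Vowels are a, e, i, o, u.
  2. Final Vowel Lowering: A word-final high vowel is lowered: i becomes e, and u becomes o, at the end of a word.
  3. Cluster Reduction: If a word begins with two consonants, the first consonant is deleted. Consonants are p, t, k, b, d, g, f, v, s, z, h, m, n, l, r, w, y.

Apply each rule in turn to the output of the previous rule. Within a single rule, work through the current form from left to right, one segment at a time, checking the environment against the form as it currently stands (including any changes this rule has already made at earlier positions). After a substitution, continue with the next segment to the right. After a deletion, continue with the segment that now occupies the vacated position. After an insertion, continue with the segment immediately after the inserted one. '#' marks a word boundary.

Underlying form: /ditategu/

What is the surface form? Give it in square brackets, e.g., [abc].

1 Intervocalic Voicing: [ditategu] → [didadegu]
2 Final Vowel Lowering: [didadegu] → [didadego]
3 Cluster Reduction: no change — [didadego]

[didadego]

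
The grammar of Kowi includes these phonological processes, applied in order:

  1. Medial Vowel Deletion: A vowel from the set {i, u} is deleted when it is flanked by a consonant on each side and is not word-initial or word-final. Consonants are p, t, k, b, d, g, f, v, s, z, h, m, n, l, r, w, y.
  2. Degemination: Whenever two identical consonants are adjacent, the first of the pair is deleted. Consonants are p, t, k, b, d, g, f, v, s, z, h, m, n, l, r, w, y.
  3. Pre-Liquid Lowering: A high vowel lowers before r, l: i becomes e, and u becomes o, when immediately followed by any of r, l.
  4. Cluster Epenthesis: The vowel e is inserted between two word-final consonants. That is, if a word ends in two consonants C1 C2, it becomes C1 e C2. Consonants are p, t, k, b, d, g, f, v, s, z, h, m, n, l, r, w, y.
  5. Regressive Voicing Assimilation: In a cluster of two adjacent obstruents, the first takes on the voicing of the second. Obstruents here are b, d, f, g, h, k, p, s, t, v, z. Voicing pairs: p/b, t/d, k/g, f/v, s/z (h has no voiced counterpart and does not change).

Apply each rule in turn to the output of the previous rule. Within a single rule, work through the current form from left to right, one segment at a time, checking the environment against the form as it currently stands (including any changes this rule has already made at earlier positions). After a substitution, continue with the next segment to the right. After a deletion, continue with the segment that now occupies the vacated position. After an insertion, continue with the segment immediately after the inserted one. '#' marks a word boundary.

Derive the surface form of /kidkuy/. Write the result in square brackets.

1 Medial Vowel Deletion: [kidkuy] → [kdky]
2 Degemination: no change — [kdky]
3 Pre-Liquid Lowering: no change — [kdky]
4 Cluster Epenthesis: [kdky] → [kdkey]
5 Regressive Voicing Assimilation: [kdkey] → [gtkey]

[gtkey]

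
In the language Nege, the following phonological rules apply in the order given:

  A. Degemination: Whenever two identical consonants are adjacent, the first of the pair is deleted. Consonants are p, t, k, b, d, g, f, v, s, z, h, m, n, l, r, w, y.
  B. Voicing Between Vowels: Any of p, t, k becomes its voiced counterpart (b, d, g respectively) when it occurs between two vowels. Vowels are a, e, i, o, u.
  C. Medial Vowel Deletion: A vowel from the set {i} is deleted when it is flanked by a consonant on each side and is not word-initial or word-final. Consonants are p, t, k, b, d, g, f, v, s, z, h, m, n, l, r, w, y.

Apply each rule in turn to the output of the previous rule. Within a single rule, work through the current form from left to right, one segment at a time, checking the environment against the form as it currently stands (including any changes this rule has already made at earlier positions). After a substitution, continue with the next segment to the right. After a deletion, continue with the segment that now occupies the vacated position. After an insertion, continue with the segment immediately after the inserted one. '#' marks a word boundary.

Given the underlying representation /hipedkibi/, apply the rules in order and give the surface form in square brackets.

[hbedkbi]

A Degemination: no change — [hipedkibi]
B Voicing Between Vowels: [hipedkibi] → [hibedkibi]
C Medial Vowel Deletion: [hibedkibi] → [hbedkbi]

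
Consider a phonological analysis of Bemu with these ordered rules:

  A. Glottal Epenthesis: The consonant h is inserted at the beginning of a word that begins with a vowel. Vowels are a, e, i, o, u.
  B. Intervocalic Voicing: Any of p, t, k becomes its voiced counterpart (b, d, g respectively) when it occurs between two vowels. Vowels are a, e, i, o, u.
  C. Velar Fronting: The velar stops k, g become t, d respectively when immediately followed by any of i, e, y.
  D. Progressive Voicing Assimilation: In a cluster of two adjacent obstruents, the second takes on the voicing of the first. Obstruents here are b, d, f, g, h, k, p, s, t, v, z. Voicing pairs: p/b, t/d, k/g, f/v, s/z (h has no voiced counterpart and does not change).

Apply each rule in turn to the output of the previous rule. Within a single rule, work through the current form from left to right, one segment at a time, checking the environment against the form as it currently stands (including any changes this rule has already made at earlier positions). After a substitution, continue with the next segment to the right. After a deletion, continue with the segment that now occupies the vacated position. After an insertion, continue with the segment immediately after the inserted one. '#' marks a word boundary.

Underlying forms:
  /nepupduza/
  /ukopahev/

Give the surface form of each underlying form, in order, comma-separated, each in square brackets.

[nebuptuza], [hugobahev]

/nepupduza/:
  A Glottal Epenthesis: no change — [nepupduza]
  B Intervocalic Voicing: [nepupduza] → [nebupduza]
  C Velar Fronting: no change — [nebupduza]
  D Progressive Voicing Assimilation: [nebupduza] → [nebuptuza]
/ukopahev/:
  A Glottal Epenthesis: [ukopahev] → [hukopahev]
  B Intervocalic Voicing: [hukopahev] → [hugobahev]
  C Velar Fronting: no change — [hugobahev]
  D Progressive Voicing Assimilation: no change — [hugobahev]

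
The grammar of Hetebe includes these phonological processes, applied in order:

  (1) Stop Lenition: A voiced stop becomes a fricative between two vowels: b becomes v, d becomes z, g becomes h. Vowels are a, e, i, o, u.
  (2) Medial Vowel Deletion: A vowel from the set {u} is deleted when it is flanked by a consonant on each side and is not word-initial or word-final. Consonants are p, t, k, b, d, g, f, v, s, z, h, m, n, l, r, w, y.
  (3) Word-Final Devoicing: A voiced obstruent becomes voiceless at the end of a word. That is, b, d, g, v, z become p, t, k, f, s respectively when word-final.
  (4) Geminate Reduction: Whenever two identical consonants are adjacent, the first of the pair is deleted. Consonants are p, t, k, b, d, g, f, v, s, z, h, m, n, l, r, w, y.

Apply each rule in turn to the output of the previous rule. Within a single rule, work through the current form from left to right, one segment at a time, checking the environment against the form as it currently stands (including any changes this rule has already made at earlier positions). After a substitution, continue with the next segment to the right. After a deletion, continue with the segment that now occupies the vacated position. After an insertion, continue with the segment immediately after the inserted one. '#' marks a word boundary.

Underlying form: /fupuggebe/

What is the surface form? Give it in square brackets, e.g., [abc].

[fpgeve]

(1) Stop Lenition: [fupuggebe] → [fupuggeve]
(2) Medial Vowel Deletion: [fupuggeve] → [fpggeve]
(3) Word-Final Devoicing: no change — [fpggeve]
(4) Geminate Reduction: [fpggeve] → [fpgeve]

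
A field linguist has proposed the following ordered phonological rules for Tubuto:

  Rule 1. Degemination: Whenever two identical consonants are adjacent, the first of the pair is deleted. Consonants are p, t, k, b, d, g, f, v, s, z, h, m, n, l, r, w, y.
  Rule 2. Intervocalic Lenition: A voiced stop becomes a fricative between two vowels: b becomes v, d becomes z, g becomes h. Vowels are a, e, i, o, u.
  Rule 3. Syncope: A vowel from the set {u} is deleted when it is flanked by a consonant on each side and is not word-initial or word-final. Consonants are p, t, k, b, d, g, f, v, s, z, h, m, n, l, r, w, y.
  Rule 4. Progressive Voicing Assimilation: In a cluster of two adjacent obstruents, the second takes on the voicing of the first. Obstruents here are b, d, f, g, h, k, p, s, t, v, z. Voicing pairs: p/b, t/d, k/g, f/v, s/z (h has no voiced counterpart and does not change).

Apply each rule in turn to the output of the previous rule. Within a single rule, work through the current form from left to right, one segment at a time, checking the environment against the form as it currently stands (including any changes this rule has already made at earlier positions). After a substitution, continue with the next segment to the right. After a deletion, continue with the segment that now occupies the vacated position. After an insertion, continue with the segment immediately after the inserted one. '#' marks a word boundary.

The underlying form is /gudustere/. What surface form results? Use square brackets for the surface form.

Rule 1 Degemination: no change — [gudustere]
Rule 2 Intervocalic Lenition: [gudustere] → [guzustere]
Rule 3 Syncope: [guzustere] → [gzstere]
Rule 4 Progressive Voicing Assimilation: [gzstere] → [gzzdere]

[gzzdere]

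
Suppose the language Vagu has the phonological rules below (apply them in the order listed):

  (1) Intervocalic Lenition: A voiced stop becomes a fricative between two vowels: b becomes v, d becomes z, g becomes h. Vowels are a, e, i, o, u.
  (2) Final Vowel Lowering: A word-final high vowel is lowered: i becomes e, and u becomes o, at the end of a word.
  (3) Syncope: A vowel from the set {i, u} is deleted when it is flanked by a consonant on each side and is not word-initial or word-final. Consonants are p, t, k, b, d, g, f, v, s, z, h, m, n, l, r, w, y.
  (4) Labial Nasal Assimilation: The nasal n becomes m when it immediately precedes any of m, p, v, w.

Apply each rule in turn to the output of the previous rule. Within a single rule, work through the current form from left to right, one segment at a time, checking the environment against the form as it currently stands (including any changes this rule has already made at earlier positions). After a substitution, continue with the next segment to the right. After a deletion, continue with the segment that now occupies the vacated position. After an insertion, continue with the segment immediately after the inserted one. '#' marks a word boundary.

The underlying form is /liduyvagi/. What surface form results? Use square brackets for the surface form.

[lzyvahe]

(1) Intervocalic Lenition: [liduyvagi] → [lizuyvahi]
(2) Final Vowel Lowering: [lizuyvahi] → [lizuyvahe]
(3) Syncope: [lizuyvahe] → [lzyvahe]
(4) Labial Nasal Assimilation: no change — [lzyvahe]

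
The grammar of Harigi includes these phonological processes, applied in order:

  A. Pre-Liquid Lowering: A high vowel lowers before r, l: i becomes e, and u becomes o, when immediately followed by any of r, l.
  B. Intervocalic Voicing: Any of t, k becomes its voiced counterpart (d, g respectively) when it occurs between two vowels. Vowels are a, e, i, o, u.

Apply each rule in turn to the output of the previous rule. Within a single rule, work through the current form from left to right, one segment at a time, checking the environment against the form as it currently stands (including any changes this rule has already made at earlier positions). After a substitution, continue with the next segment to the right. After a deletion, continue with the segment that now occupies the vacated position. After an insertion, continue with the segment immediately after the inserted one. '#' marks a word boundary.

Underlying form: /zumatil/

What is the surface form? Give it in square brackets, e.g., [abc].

[zumadel]

A Pre-Liquid Lowering: [zumatil] → [zumatel]
B Intervocalic Voicing: [zumatel] → [zumadel]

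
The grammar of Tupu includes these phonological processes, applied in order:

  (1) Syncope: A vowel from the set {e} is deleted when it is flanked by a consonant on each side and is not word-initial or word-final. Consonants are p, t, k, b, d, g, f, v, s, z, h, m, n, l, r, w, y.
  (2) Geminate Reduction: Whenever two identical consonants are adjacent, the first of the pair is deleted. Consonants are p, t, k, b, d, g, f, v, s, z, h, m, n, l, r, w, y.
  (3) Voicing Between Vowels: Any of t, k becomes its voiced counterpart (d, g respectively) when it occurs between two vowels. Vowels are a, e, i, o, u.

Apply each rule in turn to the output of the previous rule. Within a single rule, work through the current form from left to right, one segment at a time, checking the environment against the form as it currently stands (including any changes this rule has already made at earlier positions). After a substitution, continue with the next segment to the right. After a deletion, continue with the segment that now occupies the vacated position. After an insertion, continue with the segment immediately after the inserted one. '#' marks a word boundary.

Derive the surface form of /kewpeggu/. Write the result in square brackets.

[kwpgu]

(1) Syncope: [kewpeggu] → [kwpggu]
(2) Geminate Reduction: [kwpggu] → [kwpgu]
(3) Voicing Between Vowels: no change — [kwpgu]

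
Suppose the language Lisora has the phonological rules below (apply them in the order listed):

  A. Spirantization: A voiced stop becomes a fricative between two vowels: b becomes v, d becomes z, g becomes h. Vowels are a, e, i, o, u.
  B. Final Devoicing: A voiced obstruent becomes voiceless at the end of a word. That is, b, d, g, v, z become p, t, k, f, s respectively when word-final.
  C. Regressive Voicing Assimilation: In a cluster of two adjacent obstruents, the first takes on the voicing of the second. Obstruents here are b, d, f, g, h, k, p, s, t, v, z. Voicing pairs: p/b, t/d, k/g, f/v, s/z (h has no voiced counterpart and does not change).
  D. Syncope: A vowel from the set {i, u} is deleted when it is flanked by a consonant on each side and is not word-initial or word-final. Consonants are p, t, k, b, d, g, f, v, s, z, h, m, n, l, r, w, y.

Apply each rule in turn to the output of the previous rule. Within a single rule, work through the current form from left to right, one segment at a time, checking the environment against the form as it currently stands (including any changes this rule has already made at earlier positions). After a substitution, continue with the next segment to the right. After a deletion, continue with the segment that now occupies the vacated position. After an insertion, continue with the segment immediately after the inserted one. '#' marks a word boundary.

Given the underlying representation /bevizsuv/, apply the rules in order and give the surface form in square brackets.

A Spirantization: no change — [bevizsuv]
B Final Devoicing: [bevizsuv] → [bevizsuf]
C Regressive Voicing Assimilation: [bevizsuf] → [bevissuf]
D Syncope: [bevissuf] → [bevssf]

[bevssf]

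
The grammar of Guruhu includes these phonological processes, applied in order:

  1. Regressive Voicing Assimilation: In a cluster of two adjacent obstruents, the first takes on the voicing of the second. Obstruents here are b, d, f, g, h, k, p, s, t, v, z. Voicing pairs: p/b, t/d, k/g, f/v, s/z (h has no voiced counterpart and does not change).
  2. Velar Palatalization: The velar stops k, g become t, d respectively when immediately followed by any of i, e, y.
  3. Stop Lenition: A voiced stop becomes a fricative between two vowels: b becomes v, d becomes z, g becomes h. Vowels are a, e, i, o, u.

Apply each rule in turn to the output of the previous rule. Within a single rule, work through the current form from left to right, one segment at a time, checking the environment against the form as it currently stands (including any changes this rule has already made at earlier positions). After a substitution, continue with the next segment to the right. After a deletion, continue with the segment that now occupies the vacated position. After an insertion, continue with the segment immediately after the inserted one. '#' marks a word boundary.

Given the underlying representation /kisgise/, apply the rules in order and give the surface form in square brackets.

1 Regressive Voicing Assimilation: [kisgise] → [kizgise]
2 Velar Palatalization: [kizgise] → [tizdise]
3 Stop Lenition: no change — [tizdise]

[tizdise]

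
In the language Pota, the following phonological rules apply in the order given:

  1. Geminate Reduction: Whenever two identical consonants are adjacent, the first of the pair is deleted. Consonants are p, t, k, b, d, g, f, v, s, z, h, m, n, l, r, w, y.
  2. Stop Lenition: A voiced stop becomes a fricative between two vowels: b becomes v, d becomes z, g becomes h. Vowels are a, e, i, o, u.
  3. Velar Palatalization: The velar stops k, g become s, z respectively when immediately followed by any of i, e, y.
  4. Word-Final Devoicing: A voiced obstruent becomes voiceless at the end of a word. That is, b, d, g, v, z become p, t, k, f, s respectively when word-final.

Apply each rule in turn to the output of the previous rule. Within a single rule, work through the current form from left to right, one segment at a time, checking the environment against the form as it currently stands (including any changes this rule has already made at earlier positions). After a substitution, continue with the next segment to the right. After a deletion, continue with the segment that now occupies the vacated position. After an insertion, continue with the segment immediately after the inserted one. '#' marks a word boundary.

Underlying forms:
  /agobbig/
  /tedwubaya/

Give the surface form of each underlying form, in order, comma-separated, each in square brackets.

[ahovik], [tedwuvaya]

/agobbig/:
  1 Geminate Reduction: [agobbig] → [agobig]
  2 Stop Lenition: [agobig] → [ahovig]
  3 Velar Palatalization: no change — [ahovig]
  4 Word-Final Devoicing: [ahovig] → [ahovik]
/tedwubaya/:
  1 Geminate Reduction: no change — [tedwubaya]
  2 Stop Lenition: [tedwubaya] → [tedwuvaya]
  3 Velar Palatalization: no change — [tedwuvaya]
  4 Word-Final Devoicing: no change — [tedwuvaya]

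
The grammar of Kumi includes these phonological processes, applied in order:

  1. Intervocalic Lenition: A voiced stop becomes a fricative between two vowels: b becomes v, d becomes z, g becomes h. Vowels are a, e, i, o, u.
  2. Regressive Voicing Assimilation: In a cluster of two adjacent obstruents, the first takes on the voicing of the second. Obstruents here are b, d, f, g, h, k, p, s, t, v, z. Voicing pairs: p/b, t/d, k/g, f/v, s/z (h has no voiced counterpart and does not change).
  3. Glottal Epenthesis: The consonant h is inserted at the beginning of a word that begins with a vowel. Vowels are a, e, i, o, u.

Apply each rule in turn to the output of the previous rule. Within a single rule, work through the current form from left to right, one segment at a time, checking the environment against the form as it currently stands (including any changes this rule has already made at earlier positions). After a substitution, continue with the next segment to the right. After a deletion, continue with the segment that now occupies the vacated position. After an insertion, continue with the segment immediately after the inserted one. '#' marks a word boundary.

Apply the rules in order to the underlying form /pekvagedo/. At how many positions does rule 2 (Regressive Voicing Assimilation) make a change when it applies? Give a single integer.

1

1 Intervocalic Lenition: [pekvagedo] → [pekvahezo]
2 Regressive Voicing Assimilation: [pekvahezo] → [pegvahezo]
3 Glottal Epenthesis: no change — [pegvahezo]
Rule 2 changed 1 position(s).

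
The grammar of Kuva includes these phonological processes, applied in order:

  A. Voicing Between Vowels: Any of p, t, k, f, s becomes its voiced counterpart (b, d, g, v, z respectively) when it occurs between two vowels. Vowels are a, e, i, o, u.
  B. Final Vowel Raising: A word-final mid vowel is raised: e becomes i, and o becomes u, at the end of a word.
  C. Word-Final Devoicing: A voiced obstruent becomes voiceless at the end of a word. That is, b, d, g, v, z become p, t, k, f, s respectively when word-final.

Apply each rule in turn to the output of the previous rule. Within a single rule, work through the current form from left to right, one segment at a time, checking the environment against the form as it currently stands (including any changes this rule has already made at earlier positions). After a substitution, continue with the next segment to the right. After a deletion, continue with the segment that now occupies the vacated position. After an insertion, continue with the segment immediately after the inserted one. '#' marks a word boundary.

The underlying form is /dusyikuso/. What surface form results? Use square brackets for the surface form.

[dusyiguzu]

A Voicing Between Vowels: [dusyikuso] → [dusyiguzo]
B Final Vowel Raising: [dusyiguzo] → [dusyiguzu]
C Word-Final Devoicing: no change — [dusyiguzu]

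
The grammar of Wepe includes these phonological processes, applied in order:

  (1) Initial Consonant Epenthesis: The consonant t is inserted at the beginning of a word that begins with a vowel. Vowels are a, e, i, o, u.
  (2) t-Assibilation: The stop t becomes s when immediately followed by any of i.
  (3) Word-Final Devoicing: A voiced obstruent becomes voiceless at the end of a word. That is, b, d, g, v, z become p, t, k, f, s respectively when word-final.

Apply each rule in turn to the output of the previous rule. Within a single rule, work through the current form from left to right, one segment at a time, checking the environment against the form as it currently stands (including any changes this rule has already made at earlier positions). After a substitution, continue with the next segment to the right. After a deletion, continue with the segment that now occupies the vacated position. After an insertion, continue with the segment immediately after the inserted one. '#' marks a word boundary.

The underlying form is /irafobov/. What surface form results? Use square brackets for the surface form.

[sirafobof]

(1) Initial Consonant Epenthesis: [irafobov] → [tirafobov]
(2) t-Assibilation: [tirafobov] → [sirafobov]
(3) Word-Final Devoicing: [sirafobov] → [sirafobof]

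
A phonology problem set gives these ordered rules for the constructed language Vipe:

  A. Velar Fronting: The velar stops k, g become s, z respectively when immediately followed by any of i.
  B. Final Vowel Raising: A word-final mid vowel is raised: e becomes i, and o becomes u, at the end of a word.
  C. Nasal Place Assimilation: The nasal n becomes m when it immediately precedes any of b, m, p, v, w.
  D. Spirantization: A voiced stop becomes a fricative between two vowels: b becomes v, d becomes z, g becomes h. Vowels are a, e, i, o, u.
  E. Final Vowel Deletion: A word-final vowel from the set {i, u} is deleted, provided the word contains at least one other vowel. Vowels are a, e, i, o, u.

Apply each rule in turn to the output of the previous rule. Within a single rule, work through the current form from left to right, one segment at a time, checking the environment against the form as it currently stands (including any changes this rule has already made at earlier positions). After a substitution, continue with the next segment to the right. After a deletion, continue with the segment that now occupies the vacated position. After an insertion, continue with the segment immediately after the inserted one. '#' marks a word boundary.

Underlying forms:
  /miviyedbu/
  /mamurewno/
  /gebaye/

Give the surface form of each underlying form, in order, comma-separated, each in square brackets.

[miviyedb], [mamurewn], [gevay]

/miviyedbu/:
  A Velar Fronting: no change — [miviyedbu]
  B Final Vowel Raising: no change — [miviyedbu]
  C Nasal Place Assimilation: no change — [miviyedbu]
  D Spirantization: no change — [miviyedbu]
  E Final Vowel Deletion: [miviyedbu] → [miviyedb]
/mamurewno/:
  A Velar Fronting: no change — [mamurewno]
  B Final Vowel Raising: [mamurewno] → [mamurewnu]
  C Nasal Place Assimilation: no change — [mamurewnu]
  D Spirantization: no change — [mamurewnu]
  E Final Vowel Deletion: [mamurewnu] → [mamurewn]
/gebaye/:
  A Velar Fronting: no change — [gebaye]
  B Final Vowel Raising: [gebaye] → [gebayi]
  C Nasal Place Assimilation: no change — [gebayi]
  D Spirantization: [gebayi] → [gevayi]
  E Final Vowel Deletion: [gevayi] → [gevay]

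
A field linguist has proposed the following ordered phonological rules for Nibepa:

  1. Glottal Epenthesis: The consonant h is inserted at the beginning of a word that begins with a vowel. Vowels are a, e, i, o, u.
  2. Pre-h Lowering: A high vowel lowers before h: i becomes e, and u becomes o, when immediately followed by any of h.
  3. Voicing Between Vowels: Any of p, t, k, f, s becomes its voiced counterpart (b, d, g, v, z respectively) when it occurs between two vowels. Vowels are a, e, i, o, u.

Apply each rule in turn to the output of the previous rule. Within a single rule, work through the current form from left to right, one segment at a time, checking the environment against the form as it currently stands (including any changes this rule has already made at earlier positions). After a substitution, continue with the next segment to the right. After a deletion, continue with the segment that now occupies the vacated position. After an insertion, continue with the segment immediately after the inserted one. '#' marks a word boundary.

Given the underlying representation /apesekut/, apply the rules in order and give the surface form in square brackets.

1 Glottal Epenthesis: [apesekut] → [hapesekut]
2 Pre-h Lowering: no change — [hapesekut]
3 Voicing Between Vowels: [hapesekut] → [habezegut]

[habezegut]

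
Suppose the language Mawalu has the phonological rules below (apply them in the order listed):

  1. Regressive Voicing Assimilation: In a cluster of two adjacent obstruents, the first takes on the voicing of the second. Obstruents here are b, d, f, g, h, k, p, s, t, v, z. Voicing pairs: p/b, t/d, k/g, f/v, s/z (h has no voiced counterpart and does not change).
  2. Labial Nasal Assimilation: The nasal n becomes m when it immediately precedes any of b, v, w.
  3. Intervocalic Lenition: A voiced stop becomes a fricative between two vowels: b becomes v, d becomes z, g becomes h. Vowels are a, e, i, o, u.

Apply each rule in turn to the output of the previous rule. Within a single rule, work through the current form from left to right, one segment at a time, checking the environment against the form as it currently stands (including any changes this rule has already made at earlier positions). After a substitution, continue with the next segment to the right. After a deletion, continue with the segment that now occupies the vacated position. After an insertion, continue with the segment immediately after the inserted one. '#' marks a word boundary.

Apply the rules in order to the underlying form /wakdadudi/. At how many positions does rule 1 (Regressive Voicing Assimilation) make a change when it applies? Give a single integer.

1 Regressive Voicing Assimilation: [wakdadudi] → [wagdadudi]
2 Labial Nasal Assimilation: no change — [wagdadudi]
3 Intervocalic Lenition: [wagdadudi] → [wagdazuzi]
Rule 1 changed 1 position(s).

1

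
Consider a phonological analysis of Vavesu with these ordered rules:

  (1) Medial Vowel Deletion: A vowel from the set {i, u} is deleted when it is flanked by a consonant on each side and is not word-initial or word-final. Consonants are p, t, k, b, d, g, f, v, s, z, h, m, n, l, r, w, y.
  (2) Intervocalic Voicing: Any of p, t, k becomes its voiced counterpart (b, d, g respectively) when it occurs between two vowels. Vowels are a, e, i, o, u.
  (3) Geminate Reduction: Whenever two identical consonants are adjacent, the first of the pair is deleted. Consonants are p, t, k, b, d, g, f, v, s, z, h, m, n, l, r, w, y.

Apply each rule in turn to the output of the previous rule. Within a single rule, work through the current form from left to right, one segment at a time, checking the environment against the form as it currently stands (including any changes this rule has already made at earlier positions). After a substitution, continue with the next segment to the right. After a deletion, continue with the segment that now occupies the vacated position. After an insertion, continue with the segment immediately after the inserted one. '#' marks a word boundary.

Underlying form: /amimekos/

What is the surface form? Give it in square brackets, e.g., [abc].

[amegos]

(1) Medial Vowel Deletion: [amimekos] → [ammekos]
(2) Intervocalic Voicing: [ammekos] → [ammegos]
(3) Geminate Reduction: [ammegos] → [amegos]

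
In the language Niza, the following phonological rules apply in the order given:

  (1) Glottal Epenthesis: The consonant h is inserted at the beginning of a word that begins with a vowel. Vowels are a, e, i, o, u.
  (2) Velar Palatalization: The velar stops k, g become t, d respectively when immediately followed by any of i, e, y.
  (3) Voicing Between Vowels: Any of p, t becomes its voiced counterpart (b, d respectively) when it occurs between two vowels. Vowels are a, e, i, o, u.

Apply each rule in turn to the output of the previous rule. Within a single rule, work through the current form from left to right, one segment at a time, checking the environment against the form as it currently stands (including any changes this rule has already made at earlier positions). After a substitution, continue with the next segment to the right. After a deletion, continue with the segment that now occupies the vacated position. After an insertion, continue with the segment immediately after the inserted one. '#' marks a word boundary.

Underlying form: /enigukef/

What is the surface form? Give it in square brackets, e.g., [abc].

(1) Glottal Epenthesis: [enigukef] → [henigukef]
(2) Velar Palatalization: [henigukef] → [henigutef]
(3) Voicing Between Vowels: [henigutef] → [henigudef]

[henigudef]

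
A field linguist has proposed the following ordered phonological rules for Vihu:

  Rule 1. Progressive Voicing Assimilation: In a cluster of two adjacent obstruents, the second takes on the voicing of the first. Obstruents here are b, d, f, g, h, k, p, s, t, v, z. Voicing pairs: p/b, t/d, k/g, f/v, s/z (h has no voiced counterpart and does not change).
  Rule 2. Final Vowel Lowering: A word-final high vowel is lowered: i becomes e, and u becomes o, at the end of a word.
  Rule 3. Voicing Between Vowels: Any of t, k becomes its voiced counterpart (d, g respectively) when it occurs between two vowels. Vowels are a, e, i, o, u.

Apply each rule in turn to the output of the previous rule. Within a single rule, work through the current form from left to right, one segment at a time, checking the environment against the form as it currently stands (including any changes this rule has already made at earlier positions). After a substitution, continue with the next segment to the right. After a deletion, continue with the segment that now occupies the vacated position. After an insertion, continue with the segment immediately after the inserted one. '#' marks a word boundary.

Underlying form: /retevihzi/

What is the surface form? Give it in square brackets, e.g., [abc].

Rule 1 Progressive Voicing Assimilation: [retevihzi] → [retevihsi]
Rule 2 Final Vowel Lowering: [retevihsi] → [retevihse]
Rule 3 Voicing Between Vowels: [retevihse] → [redevihse]

[redevihse]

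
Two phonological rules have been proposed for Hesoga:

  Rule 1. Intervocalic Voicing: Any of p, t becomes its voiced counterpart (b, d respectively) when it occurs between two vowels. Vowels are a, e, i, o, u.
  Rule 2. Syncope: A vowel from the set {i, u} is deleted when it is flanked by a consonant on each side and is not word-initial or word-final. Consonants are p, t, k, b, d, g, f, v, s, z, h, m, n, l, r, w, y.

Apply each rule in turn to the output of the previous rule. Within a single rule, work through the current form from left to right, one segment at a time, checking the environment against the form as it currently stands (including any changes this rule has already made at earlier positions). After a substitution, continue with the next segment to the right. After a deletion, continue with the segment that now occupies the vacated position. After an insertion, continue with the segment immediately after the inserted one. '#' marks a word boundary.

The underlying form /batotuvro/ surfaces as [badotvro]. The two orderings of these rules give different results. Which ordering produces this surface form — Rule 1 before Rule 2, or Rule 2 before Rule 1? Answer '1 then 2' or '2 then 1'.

2 then 1

Order 1 then 2:
  1 Intervocalic Voicing: [batotuvro] → [badoduvro]
  2 Syncope: [badoduvro] → [badodvro]
  result: [badodvro]
Order 2 then 1:
  2 Syncope: [batotuvro] → [batotvro]
  1 Intervocalic Voicing: [batotvro] → [badotvro]
  result: [badotvro]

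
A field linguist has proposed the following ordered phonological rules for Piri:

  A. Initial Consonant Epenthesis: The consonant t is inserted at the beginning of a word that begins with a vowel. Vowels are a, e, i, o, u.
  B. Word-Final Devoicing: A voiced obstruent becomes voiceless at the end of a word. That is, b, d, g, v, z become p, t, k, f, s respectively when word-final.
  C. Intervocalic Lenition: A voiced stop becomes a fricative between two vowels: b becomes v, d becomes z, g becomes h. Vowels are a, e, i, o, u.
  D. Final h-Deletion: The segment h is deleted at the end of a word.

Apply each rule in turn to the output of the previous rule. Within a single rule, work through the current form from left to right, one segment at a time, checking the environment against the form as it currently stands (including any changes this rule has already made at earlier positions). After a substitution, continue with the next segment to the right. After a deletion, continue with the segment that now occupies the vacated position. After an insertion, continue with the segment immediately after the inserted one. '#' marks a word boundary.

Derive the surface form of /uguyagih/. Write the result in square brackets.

A Initial Consonant Epenthesis: [uguyagih] → [tuguyagih]
B Word-Final Devoicing: no change — [tuguyagih]
C Intervocalic Lenition: [tuguyagih] → [tuhuyahih]
D Final h-Deletion: [tuhuyahih] → [tuhuyahi]

[tuhuyahi]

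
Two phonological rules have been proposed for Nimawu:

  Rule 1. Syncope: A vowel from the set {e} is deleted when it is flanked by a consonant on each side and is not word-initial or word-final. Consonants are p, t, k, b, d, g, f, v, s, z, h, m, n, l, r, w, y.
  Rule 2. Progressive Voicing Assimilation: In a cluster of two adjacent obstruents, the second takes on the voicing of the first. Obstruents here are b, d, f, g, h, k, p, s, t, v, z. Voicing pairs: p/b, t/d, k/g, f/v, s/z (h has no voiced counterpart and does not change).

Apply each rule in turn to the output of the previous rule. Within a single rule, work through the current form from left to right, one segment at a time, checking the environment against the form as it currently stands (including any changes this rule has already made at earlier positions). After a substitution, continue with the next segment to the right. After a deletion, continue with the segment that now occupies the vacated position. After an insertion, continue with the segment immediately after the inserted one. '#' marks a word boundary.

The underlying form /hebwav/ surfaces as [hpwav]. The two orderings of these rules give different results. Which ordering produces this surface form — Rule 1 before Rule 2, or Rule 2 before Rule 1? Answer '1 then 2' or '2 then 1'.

Order 1 then 2:
  1 Syncope: [hebwav] → [hbwav]
  2 Progressive Voicing Assimilation: [hbwav] → [hpwav]
  result: [hpwav]
Order 2 then 1:
  2 Progressive Voicing Assimilation: no change — [hebwav]
  1 Syncope: [hebwav] → [hbwav]
  result: [hbwav]

1 then 2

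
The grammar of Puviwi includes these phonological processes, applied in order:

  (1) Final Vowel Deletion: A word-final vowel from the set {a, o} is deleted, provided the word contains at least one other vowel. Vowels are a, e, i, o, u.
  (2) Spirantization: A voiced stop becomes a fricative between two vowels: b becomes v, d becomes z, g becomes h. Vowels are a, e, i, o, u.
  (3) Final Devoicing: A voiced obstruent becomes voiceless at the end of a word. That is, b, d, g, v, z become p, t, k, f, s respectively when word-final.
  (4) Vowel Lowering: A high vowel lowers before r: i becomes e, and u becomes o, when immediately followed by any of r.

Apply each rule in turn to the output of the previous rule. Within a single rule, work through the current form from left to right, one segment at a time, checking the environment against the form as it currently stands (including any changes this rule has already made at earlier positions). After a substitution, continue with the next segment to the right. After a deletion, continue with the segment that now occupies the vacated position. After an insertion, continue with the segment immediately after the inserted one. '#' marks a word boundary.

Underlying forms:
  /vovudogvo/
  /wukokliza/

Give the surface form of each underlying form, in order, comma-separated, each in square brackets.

/vovudogvo/:
  (1) Final Vowel Deletion: [vovudogvo] → [vovudogv]
  (2) Spirantization: [vovudogv] → [vovuzogv]
  (3) Final Devoicing: [vovuzogv] → [vovuzogf]
  (4) Vowel Lowering: no change — [vovuzogf]
/wukokliza/:
  (1) Final Vowel Deletion: [wukokliza] → [wukokliz]
  (2) Spirantization: no change — [wukokliz]
  (3) Final Devoicing: [wukokliz] → [wukoklis]
  (4) Vowel Lowering: no change — [wukoklis]

[vovuzogf], [wukoklis]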